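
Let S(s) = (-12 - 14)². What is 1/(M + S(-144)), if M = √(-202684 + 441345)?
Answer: 676/218315 - √238661/218315 ≈ 0.00085872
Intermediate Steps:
S(s) = 676 (S(s) = (-26)² = 676)
M = √238661 ≈ 488.53
1/(M + S(-144)) = 1/(√238661 + 676) = 1/(676 + √238661)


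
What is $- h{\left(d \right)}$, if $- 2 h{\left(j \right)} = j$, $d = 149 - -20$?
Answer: $\frac{169}{2} \approx 84.5$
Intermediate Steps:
$d = 169$ ($d = 149 + 20 = 169$)
$h{\left(j \right)} = - \frac{j}{2}$
$- h{\left(d \right)} = - \frac{\left(-1\right) 169}{2} = \left(-1\right) \left(- \frac{169}{2}\right) = \frac{169}{2}$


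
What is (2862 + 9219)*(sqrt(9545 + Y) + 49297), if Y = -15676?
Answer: 595557057 + 12081*I*sqrt(6131) ≈ 5.9556e+8 + 9.4595e+5*I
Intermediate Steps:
(2862 + 9219)*(sqrt(9545 + Y) + 49297) = (2862 + 9219)*(sqrt(9545 - 15676) + 49297) = 12081*(sqrt(-6131) + 49297) = 12081*(I*sqrt(6131) + 49297) = 12081*(49297 + I*sqrt(6131)) = 595557057 + 12081*I*sqrt(6131)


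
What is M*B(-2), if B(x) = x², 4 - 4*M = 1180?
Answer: -1176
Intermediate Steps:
M = -294 (M = 1 - ¼*1180 = 1 - 295 = -294)
M*B(-2) = -294*(-2)² = -294*4 = -1176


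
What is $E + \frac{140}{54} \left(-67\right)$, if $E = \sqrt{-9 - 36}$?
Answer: $- \frac{4690}{27} + 3 i \sqrt{5} \approx -173.7 + 6.7082 i$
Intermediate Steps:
$E = 3 i \sqrt{5}$ ($E = \sqrt{-45} = 3 i \sqrt{5} \approx 6.7082 i$)
$E + \frac{140}{54} \left(-67\right) = 3 i \sqrt{5} + \frac{140}{54} \left(-67\right) = 3 i \sqrt{5} + 140 \cdot \frac{1}{54} \left(-67\right) = 3 i \sqrt{5} + \frac{70}{27} \left(-67\right) = 3 i \sqrt{5} - \frac{4690}{27} = - \frac{4690}{27} + 3 i \sqrt{5}$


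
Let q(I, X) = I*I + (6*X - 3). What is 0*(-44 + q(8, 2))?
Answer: 0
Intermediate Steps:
q(I, X) = -3 + I² + 6*X (q(I, X) = I² + (-3 + 6*X) = -3 + I² + 6*X)
0*(-44 + q(8, 2)) = 0*(-44 + (-3 + 8² + 6*2)) = 0*(-44 + (-3 + 64 + 12)) = 0*(-44 + 73) = 0*29 = 0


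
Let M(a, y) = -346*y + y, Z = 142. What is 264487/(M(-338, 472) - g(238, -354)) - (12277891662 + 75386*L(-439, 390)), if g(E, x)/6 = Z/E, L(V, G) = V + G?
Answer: -237854141832548681/19378386 ≈ -1.2274e+10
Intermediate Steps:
L(V, G) = G + V
M(a, y) = -345*y
g(E, x) = 852/E (g(E, x) = 6*(142/E) = 852/E)
264487/(M(-338, 472) - g(238, -354)) - (12277891662 + 75386*L(-439, 390)) = 264487/(-345*472 - 852/238) - 75386/(1/(162867 + (390 - 439))) = 264487/(-162840 - 852/238) - 75386/(1/(162867 - 49)) = 264487/(-162840 - 1*426/119) - 75386/(1/162818) = 264487/(-162840 - 426/119) - 75386/1/162818 = 264487/(-19378386/119) - 75386*162818 = 264487*(-119/19378386) - 12274197748 = -31473953/19378386 - 12274197748 = -237854141832548681/19378386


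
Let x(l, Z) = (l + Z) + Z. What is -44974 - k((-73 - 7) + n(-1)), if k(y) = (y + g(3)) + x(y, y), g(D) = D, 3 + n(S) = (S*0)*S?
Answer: -44645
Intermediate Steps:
n(S) = -3 (n(S) = -3 + (S*0)*S = -3 + 0*S = -3 + 0 = -3)
x(l, Z) = l + 2*Z (x(l, Z) = (Z + l) + Z = l + 2*Z)
k(y) = 3 + 4*y (k(y) = (y + 3) + (y + 2*y) = (3 + y) + 3*y = 3 + 4*y)
-44974 - k((-73 - 7) + n(-1)) = -44974 - (3 + 4*((-73 - 7) - 3)) = -44974 - (3 + 4*(-80 - 3)) = -44974 - (3 + 4*(-83)) = -44974 - (3 - 332) = -44974 - 1*(-329) = -44974 + 329 = -44645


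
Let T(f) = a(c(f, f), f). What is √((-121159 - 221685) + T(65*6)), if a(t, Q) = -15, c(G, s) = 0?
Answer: I*√342859 ≈ 585.54*I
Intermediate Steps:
T(f) = -15
√((-121159 - 221685) + T(65*6)) = √((-121159 - 221685) - 15) = √(-342844 - 15) = √(-342859) = I*√342859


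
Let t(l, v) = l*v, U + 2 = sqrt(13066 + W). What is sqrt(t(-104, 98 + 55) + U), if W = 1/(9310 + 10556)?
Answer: sqrt(-6280586711784 + 19866*sqrt(5156600872962))/19866 ≈ 125.7*I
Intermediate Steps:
W = 1/19866 ≈ 5.0337e-5
U = -2 + sqrt(5156600872962)/19866 (U = -2 + sqrt(13066 + 1/19866) = -2 + sqrt(259569157/19866) = -2 + sqrt(5156600872962)/19866 ≈ 112.31)
sqrt(t(-104, 98 + 55) + U) = sqrt(-104*(98 + 55) + (-2 + sqrt(5156600872962)/19866)) = sqrt(-104*153 + (-2 + sqrt(5156600872962)/19866)) = sqrt(-15912 + (-2 + sqrt(5156600872962)/19866)) = sqrt(-15914 + sqrt(5156600872962)/19866)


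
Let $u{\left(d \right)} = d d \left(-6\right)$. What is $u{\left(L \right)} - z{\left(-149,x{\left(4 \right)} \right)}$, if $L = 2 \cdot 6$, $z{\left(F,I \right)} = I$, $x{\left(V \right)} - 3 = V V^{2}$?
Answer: $-931$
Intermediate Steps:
$x{\left(V \right)} = 3 + V^{3}$ ($x{\left(V \right)} = 3 + V V^{2} = 3 + V^{3}$)
$L = 12$
$u{\left(d \right)} = - 6 d^{2}$ ($u{\left(d \right)} = d^{2} \left(-6\right) = - 6 d^{2}$)
$u{\left(L \right)} - z{\left(-149,x{\left(4 \right)} \right)} = - 6 \cdot 12^{2} - \left(3 + 4^{3}\right) = \left(-6\right) 144 - \left(3 + 64\right) = -864 - 67 = -931$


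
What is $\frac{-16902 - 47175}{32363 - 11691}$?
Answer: $- \frac{64077}{20672} \approx -3.0997$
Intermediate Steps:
$\frac{-16902 - 47175}{32363 - 11691} = - \frac{64077}{20672}$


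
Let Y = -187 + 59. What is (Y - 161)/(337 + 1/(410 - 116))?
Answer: -84966/99079 ≈ -0.85756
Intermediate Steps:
Y = -128
(Y - 161)/(337 + 1/(410 - 116)) = (-128 - 161)/(337 + 1/(410 - 116)) = -289/(337 + 1/294) = -289/99079/294 = -289*294/99079 = -84966/99079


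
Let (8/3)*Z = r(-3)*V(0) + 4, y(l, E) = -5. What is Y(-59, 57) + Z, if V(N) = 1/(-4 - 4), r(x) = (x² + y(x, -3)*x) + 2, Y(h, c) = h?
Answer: -1879/32 ≈ -58.719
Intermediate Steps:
r(x) = 2 + x² - 5*x (r(x) = (x² - 5*x) + 2 = 2 + x² - 5*x)
V(N) = -⅛ (V(N) = 1/(-8) = -⅛)
Z = 9/32 (Z = 3*((2 + (-3)² - 5*(-3))*(-⅛) + 4)/8 = 3*((2 + 9 + 15)*(-⅛) + 4)/8 = 3*(26*(-⅛) + 4)/8 = 3*(-13/4 + 4)/8 = (3/8)*(¾) = 9/32 ≈ 0.28125)
Y(-59, 57) + Z = -59 + 9/32 = -1879/32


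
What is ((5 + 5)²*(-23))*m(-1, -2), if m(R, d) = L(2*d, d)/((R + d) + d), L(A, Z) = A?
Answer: -1840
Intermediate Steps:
m(R, d) = 2*d/(R + 2*d) (m(R, d) = (2*d)/((R + d) + d) = (2*d)/(R + 2*d) = 2*d/(R + 2*d))
((5 + 5)²*(-23))*m(-1, -2) = ((5 + 5)²*(-23))*(2*(-2)/(-1 + 2*(-2))) = (10²*(-23))*(2*(-2)/(-1 - 4)) = (100*(-23))*(2*(-2)/(-5)) = -4600*(-2)*(-1)/5 = -2300*⅘ = -1840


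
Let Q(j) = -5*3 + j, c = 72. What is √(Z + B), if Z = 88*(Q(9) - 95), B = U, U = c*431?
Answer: 8*√346 ≈ 148.81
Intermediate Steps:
Q(j) = -15 + j
U = 31032 (U = 72*431 = 31032)
B = 31032
Z = -8888 (Z = 88*((-15 + 9) - 95) = 88*(-6 - 95) = 88*(-101) = -8888)
√(Z + B) = √(-8888 + 31032) = √22144 = 8*√346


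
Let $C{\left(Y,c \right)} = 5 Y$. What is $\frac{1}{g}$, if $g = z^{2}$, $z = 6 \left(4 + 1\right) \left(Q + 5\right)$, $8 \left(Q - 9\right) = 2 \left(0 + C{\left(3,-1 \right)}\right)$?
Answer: $\frac{4}{1134225} \approx 3.5266 \cdot 10^{-6}$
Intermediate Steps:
$Q = \frac{51}{4}$ ($Q = 9 + \frac{2 \left(0 + 5 \cdot 3\right)}{8} = 9 + \frac{2 \left(0 + 15\right)}{8} = 9 + \frac{2 \cdot 15}{8} = 9 + \frac{1}{8} \cdot 30 = 9 + \frac{15}{4} = \frac{51}{4} \approx 12.75$)
$z = \frac{1065}{2}$ ($z = 6 \left(4 + 1\right) \left(\frac{51}{4} + 5\right) = 6 \cdot 5 \cdot \frac{71}{4} = 30 \cdot \frac{71}{4} = \frac{1065}{2} \approx 532.5$)
$g = \frac{1134225}{4}$ ($g = \left(\frac{1065}{2}\right)^{2} = \frac{1134225}{4} \approx 2.8356 \cdot 10^{5}$)
$\frac{1}{g} = \frac{1}{\frac{1134225}{4}} = \frac{4}{1134225}$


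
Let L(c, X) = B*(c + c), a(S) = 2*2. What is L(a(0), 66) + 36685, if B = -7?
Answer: 36629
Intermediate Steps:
a(S) = 4
L(c, X) = -14*c (L(c, X) = -7*(c + c) = -14*c)
L(a(0), 66) + 36685 = -14*4 + 36685 = -56 + 36685 = 36629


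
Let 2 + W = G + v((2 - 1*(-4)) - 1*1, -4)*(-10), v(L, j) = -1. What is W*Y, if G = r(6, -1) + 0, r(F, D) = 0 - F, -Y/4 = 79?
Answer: -632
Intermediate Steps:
Y = -316 (Y = -4*79 = -316)
r(F, D) = -F
G = -6 (G = -1*6 + 0 = -6 + 0 = -6)
W = 2 (W = -2 + (-6 - 1*(-10)) = -2 + (-6 + 10) = -2 + 4 = 2)
W*Y = 2*(-316) = -632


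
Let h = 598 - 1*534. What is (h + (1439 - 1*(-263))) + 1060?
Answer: 2826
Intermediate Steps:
h = 64 (h = 598 - 534 = 64)
(h + (1439 - 1*(-263))) + 1060 = (64 + (1439 - 1*(-263))) + 1060 = (64 + (1439 + 263)) + 1060 = (64 + 1702) + 1060 = 1766 + 1060 = 2826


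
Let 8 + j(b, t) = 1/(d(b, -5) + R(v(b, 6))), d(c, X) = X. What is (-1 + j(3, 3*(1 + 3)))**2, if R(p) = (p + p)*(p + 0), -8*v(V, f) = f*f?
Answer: 405769/5041 ≈ 80.494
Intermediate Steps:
v(V, f) = -f**2/8 (v(V, f) = -f*f/8 = -f**2/8)
R(p) = 2*p**2 (R(p) = (2*p)*p = 2*p**2)
j(b, t) = -566/71 (j(b, t) = -8 + 1/(-5 + 2*(-1/8*6**2)**2) = -8 + 1/(-5 + 2*(-1/8*36)**2) = -8 + 1/(-5 + 2*(-9/2)**2) = -8 + 1/(-5 + 2*(81/4)) = -8 + 1/(-5 + 81/2) = -8 + 1/(71/2) = -8 + 2/71 = -566/71)
(-1 + j(3, 3*(1 + 3)))**2 = (-1 - 566/71)**2 = (-637/71)**2 = 405769/5041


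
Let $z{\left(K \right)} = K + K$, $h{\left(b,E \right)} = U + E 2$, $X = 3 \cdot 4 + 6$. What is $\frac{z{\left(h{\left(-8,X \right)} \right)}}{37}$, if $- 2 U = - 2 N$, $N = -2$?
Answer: $\frac{68}{37} \approx 1.8378$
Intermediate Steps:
$U = -2$ ($U = - \frac{\left(-2\right) \left(-2\right)}{2} = \left(- \frac{1}{2}\right) 4 = -2$)
$X = 18$ ($X = 12 + 6 = 18$)
$h{\left(b,E \right)} = -2 + 2 E$ ($h{\left(b,E \right)} = -2 + E 2 = -2 + 2 E$)
$z{\left(K \right)} = 2 K$
$\frac{z{\left(h{\left(-8,X \right)} \right)}}{37} = \frac{2 \left(-2 + 2 \cdot 18\right)}{37} = \frac{2 \left(-2 + 36\right)}{37} = \frac{2 \cdot 34}{37} = \frac{1}{37} \cdot 68 = \frac{68}{37}$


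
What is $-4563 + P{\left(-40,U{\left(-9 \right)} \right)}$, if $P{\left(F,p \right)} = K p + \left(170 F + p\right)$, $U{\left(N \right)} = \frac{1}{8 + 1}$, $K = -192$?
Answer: $- \frac{102458}{9} \approx -11384.0$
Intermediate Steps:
$U{\left(N \right)} = \frac{1}{9}$
$P{\left(F,p \right)} = - 191 p + 170 F$ ($P{\left(F,p \right)} = - 192 p + \left(170 F + p\right) = - 192 p + \left(p + 170 F\right) = - 191 p + 170 F$)
$-4563 + P{\left(-40,U{\left(-9 \right)} \right)} = -4563 + \left(\left(-191\right) \frac{1}{9} + 170 \left(-40\right)\right) = -4563 - \frac{61391}{9} = - \frac{102458}{9}$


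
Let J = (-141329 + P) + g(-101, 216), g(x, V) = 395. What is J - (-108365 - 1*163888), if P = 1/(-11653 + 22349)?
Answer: 1404588025/10696 ≈ 1.3132e+5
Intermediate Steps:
P = 1/10696 ≈ 9.3493e-5
J = -1507430063/10696 (J = (-141329 + 1/10696) + 395 = -1511654983/10696 + 395 = -1507430063/10696 ≈ -1.4093e+5)
J - (-108365 - 1*163888) = -1507430063/10696 - (-108365 - 1*163888) = -1507430063/10696 - (-108365 - 163888) = -1507430063/10696 - 1*(-272253) = -1507430063/10696 + 272253 = 1404588025/10696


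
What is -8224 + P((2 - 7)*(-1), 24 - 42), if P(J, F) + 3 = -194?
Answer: -8421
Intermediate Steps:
P(J, F) = -197 (P(J, F) = -3 - 194 = -197)
-8224 + P((2 - 7)*(-1), 24 - 42) = -8224 - 197 = -8421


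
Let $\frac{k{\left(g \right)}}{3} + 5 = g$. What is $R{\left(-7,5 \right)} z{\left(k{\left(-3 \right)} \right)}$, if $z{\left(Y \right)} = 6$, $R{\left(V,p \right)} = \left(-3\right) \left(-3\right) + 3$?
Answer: $72$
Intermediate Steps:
$k{\left(g \right)} = -15 + 3 g$
$R{\left(V,p \right)} = 12$ ($R{\left(V,p \right)} = 9 + 3 = 12$)
$R{\left(-7,5 \right)} z{\left(k{\left(-3 \right)} \right)} = 12 \cdot 6 = 72$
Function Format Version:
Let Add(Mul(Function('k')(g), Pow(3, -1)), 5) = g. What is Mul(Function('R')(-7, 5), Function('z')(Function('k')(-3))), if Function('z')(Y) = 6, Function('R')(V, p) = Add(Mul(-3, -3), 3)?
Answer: 72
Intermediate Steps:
Function('k')(g) = Add(-15, Mul(3, g))
Function('R')(V, p) = 12 (Function('R')(V, p) = Add(9, 3) = 12)
Mul(Function('R')(-7, 5), Function('z')(Function('k')(-3))) = Mul(12, 6) = 72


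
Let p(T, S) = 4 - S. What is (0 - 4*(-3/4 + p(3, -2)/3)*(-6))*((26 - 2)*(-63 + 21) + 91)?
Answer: -27510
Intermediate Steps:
(0 - 4*(-3/4 + p(3, -2)/3)*(-6))*((26 - 2)*(-63 + 21) + 91) = (0 - 4*(-3/4 + (4 - 1*(-2))/3)*(-6))*((26 - 2)*(-63 + 21) + 91) = (0 - 4*(-3*¼ + (4 + 2)*(⅓))*(-6))*(24*(-42) + 91) = (0 - 4*(-¾ + 6*(⅓))*(-6))*(-1008 + 91) = (0 - 4*(-¾ + 2)*(-6))*(-917) = (0 - 4*5/4*(-6))*(-917) = (0 - 5*(-6))*(-917) = (0 + 30)*(-917) = 30*(-917) = -27510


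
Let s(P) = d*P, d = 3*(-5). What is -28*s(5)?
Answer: 2100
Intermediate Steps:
d = -15
s(P) = -15*P
-28*s(5) = -(-420)*5 = -28*(-75) = 2100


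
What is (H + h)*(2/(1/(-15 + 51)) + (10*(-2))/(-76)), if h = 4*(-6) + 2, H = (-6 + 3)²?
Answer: -17849/19 ≈ -939.42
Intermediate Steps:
H = 9 (H = (-3)² = 9)
h = -22 (h = -24 + 2 = -22)
(H + h)*(2/(1/(-15 + 51)) + (10*(-2))/(-76)) = (9 - 22)*(2/(1/(-15 + 51)) + (10*(-2))/(-76)) = -13*(2/(1/36) - 20*(-1/76)) = -13*(2/(1/36) + 5/19) = -13*(2*36 + 5/19) = -13*(72 + 5/19) = -13*1373/19 = -17849/19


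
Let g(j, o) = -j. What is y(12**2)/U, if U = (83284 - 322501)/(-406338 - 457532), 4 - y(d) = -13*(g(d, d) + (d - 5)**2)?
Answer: 215367110350/239217 ≈ 9.0030e+5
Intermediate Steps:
y(d) = 4 - 13*d + 13*(-5 + d)**2 (y(d) = 4 - (-13)*(-d + (d - 5)**2) = 4 - (-13)*(-d + (-5 + d)**2) = 4 - (-13)*((-5 + d)**2 - d) = 4 - (-13*(-5 + d)**2 + 13*d) = 4 + (-13*d + 13*(-5 + d)**2) = 4 - 13*d + 13*(-5 + d)**2)
U = 239217/863870 (U = -239217/(-863870) = -239217*(-1/863870) = 239217/863870 ≈ 0.27691)
y(12**2)/U = (329 - 143*12**2 + 13*(12**2)**2)/(239217/863870) = (329 - 143*144 + 13*144**2)*(863870/239217) = (329 - 20592 + 13*20736)*(863870/239217) = (329 - 20592 + 269568)*(863870/239217) = 249305*(863870/239217) = 215367110350/239217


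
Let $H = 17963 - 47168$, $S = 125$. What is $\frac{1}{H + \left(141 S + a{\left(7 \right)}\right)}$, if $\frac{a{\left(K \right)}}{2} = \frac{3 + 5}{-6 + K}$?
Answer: $- \frac{1}{11564} \approx -8.6475 \cdot 10^{-5}$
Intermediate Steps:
$a{\left(K \right)} = \frac{16}{-6 + K}$ ($a{\left(K \right)} = 2 \frac{3 + 5}{-6 + K} = 2 \frac{8}{-6 + K} = \frac{16}{-6 + K}$)
$H = -29205$ ($H = 17963 - 47168 = -29205$)
$\frac{1}{H + \left(141 S + a{\left(7 \right)}\right)} = \frac{1}{-29205 + \left(141 \cdot 125 + \frac{16}{-6 + 7}\right)} = \frac{1}{-29205 + \left(17625 + \frac{16}{1}\right)} = \frac{1}{-29205 + \left(17625 + 16 \cdot 1\right)} = \frac{1}{-29205 + \left(17625 + 16\right)} = \frac{1}{-29205 + 17641} = \frac{1}{-11564} = - \frac{1}{11564}$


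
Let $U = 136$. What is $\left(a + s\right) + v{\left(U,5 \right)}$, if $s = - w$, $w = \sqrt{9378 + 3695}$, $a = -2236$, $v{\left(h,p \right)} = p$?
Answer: $-2231 - \sqrt{13073} \approx -2345.3$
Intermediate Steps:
$w = \sqrt{13073} \approx 114.34$
$s = - \sqrt{13073} \approx -114.34$
$\left(a + s\right) + v{\left(U,5 \right)} = \left(-2236 - \sqrt{13073}\right) + 5 = -2231 - \sqrt{13073}$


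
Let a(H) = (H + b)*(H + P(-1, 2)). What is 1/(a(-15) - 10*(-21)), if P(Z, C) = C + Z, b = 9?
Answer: 1/294 ≈ 0.0034014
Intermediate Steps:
a(H) = (1 + H)*(9 + H) (a(H) = (H + 9)*(H + (2 - 1)) = (9 + H)*(H + 1) = (9 + H)*(1 + H) = (1 + H)*(9 + H))
1/(a(-15) - 10*(-21)) = 1/((9 + (-15)² + 10*(-15)) - 10*(-21)) = 1/((9 + 225 - 150) + 210) = 1/(84 + 210) = 1/294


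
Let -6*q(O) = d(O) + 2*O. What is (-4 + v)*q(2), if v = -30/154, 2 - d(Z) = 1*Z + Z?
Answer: 323/231 ≈ 1.3983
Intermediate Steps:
d(Z) = 2 - 2*Z (d(Z) = 2 - (1*Z + Z) = 2 - (Z + Z) = 2 - 2*Z)
v = -15/77 (v = -30*1/154 = -15/77 ≈ -0.19481)
q(O) = -1/3 (q(O) = -((2 - 2*O) + 2*O)/6 = -1/6*2 = -1/3)
(-4 + v)*q(2) = (-4 - 15/77)*(-1/3) = -323/77*(-1/3) = 323/231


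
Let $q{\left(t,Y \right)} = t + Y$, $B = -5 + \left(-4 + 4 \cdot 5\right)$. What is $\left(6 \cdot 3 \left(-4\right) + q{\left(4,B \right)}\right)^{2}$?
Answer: $3249$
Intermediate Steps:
$B = 11$ ($B = -5 + \left(-4 + 20\right) = -5 + 16 = 11$)
$q{\left(t,Y \right)} = Y + t$
$\left(6 \cdot 3 \left(-4\right) + q{\left(4,B \right)}\right)^{2} = \left(6 \cdot 3 \left(-4\right) + \left(11 + 4\right)\right)^{2} = \left(18 \left(-4\right) + 15\right)^{2} = \left(-72 + 15\right)^{2} = \left(-57\right)^{2} = 3249$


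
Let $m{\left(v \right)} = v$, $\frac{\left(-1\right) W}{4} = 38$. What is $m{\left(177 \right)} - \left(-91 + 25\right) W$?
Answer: $-9855$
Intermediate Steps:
$W = -152$ ($W = \left(-4\right) 38 = -152$)
$m{\left(177 \right)} - \left(-91 + 25\right) W = 177 - \left(-91 + 25\right) \left(-152\right) = 177 - \left(-66\right) \left(-152\right) = 177 - 10032 = -9855$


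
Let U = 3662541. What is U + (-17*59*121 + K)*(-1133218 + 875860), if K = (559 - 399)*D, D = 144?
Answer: 25307873175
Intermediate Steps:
K = 23040 (K = (559 - 399)*144 = 160*144 = 23040)
U + (-17*59*121 + K)*(-1133218 + 875860) = 3662541 + (-17*59*121 + 23040)*(-1133218 + 875860) = 3662541 + (-1003*121 + 23040)*(-257358) = 3662541 + (-121363 + 23040)*(-257358) = 3662541 - 98323*(-257358) = 3662541 + 25304210634 = 25307873175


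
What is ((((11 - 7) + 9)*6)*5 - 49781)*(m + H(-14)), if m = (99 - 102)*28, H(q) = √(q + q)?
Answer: 4148844 - 98782*I*√7 ≈ 4.1488e+6 - 2.6135e+5*I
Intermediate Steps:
H(q) = √2*√q (H(q) = √(2*q) = √2*√q)
m = -84 (m = -3*28 = -84)
((((11 - 7) + 9)*6)*5 - 49781)*(m + H(-14)) = ((((11 - 7) + 9)*6)*5 - 49781)*(-84 + √2*√(-14)) = (((4 + 9)*6)*5 - 49781)*(-84 + √2*(I*√14)) = ((13*6)*5 - 49781)*(-84 + 2*I*√7) = (78*5 - 49781)*(-84 + 2*I*√7) = (390 - 49781)*(-84 + 2*I*√7) = -49391*(-84 + 2*I*√7) = 4148844 - 98782*I*√7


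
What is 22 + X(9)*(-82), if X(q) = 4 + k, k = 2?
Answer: -470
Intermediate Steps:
X(q) = 6 (X(q) = 4 + 2 = 6)
22 + X(9)*(-82) = 22 + 6*(-82) = 22 - 492 = -470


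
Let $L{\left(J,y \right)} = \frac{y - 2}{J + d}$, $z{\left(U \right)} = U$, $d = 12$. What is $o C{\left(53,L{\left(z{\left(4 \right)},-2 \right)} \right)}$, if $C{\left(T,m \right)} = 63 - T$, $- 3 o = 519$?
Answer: $-1730$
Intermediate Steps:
$L{\left(J,y \right)} = \frac{-2 + y}{12 + J}$ ($L{\left(J,y \right)} = \frac{y - 2}{J + 12} = \frac{-2 + y}{12 + J}$)
$o = -173$ ($o = \left(- \frac{1}{3}\right) 519 = -173$)
$o C{\left(53,L{\left(z{\left(4 \right)},-2 \right)} \right)} = - 173 \left(63 - 53\right) = \left(-173\right) 10 = -1730$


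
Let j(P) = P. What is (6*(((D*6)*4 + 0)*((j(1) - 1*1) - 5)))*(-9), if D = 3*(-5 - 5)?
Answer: -194400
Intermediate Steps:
D = -30 (D = 3*(-10) = -30)
(6*(((D*6)*4 + 0)*((j(1) - 1*1) - 5)))*(-9) = (6*((-30*6*4 + 0)*((1 - 1*1) - 5)))*(-9) = (6*((-180*4 + 0)*((1 - 1) - 5)))*(-9) = (6*((-720 + 0)*(0 - 5)))*(-9) = (6*(-720*(-5)))*(-9) = (6*3600)*(-9) = 21600*(-9) = -194400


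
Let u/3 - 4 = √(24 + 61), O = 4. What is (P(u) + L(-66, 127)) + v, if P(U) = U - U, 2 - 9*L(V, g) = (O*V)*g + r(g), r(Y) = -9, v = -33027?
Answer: -263704/9 ≈ -29300.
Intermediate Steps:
u = 12 + 3*√85 (u = 12 + 3*√(24 + 61) = 12 + 3*√85 ≈ 39.659)
L(V, g) = 11/9 - 4*V*g/9 (L(V, g) = 2/9 - ((4*V)*g - 9)/9 = 2/9 - (4*V*g - 9)/9 = 2/9 - (-9 + 4*V*g)/9 = 2/9 + (1 - 4*V*g/9) = 11/9 - 4*V*g/9)
P(U) = 0
(P(u) + L(-66, 127)) + v = (0 + (11/9 - 4/9*(-66)*127)) - 33027 = (0 + (11/9 + 11176/3)) - 33027 = (0 + 33539/9) - 33027 = 33539/9 - 33027 = -263704/9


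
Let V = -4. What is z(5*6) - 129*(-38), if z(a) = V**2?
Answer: 4918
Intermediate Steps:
z(a) = 16 (z(a) = (-4)**2 = 16)
z(5*6) - 129*(-38) = 16 - 129*(-38) = 16 + 4902 = 4918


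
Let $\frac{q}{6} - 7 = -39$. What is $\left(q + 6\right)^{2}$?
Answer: $34596$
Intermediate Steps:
$q = -192$ ($q = 42 + 6 \left(-39\right) = 42 - 234 = -192$)
$\left(q + 6\right)^{2} = \left(-192 + 6\right)^{2} = \left(-186\right)^{2} = 34596$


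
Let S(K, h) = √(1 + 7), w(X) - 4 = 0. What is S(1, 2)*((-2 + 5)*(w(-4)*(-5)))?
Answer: -120*√2 ≈ -169.71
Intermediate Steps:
w(X) = 4 (w(X) = 4 + 0 = 4)
S(K, h) = 2*√2 (S(K, h) = √8 = 2*√2)
S(1, 2)*((-2 + 5)*(w(-4)*(-5))) = (2*√2)*((-2 + 5)*(4*(-5))) = (2*√2)*(3*(-20)) = (2*√2)*(-60) = -120*√2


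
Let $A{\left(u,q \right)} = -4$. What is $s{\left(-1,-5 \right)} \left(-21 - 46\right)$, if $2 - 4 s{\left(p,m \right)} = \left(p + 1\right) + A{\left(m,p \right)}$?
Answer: $- \frac{201}{2} \approx -100.5$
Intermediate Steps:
$s{\left(p,m \right)} = \frac{5}{4} - \frac{p}{4}$ ($s{\left(p,m \right)} = \frac{1}{2} - \frac{\left(p + 1\right) - 4}{4} = \frac{1}{2} - \frac{\left(1 + p\right) - 4}{4} = \frac{1}{2} - \frac{-3 + p}{4} = \frac{1}{2} - \left(- \frac{3}{4} + \frac{p}{4}\right) = \frac{5}{4} - \frac{p}{4}$)
$s{\left(-1,-5 \right)} \left(-21 - 46\right) = \left(\frac{5}{4} - - \frac{1}{4}\right) \left(-21 - 46\right) = \left(\frac{5}{4} + \frac{1}{4}\right) \left(-21 - 46\right) = \frac{3}{2} \left(-67\right) = - \frac{201}{2}$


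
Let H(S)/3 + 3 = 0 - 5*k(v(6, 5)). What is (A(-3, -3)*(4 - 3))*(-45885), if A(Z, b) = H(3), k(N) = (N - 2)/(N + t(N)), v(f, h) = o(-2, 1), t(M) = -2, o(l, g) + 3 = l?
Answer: 1101240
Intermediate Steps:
o(l, g) = -3 + l
v(f, h) = -5 (v(f, h) = -3 - 2 = -5)
k(N) = 1 (k(N) = (N - 2)/(N - 2) = (-2 + N)/(-2 + N) = 1)
H(S) = -24 (H(S) = -9 + 3*(0 - 5*1) = -9 + 3*(0 - 5) = -9 + 3*(-5) = -9 - 15 = -24)
A(Z, b) = -24
(A(-3, -3)*(4 - 3))*(-45885) = -24*(4 - 3)*(-45885) = -24*1*(-45885) = -24*(-45885) = 1101240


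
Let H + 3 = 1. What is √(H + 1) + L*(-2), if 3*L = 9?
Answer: -6 + I ≈ -6.0 + 1.0*I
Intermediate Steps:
L = 3 (L = (⅓)*9 = 3)
H = -2 (H = -3 + 1 = -2)
√(H + 1) + L*(-2) = √(-2 + 1) + 3*(-2) = √(-1) - 6 = I - 6 = -6 + I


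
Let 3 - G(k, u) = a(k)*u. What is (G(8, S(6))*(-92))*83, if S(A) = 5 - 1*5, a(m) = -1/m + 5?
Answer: -22908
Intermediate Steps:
a(m) = 5 - 1/m
S(A) = 0 (S(A) = 5 - 5 = 0)
G(k, u) = 3 - u*(5 - 1/k) (G(k, u) = 3 - (5 - 1/k)*u = 3 - u*(5 - 1/k))
(G(8, S(6))*(-92))*83 = ((3 - 5*0 + 0/8)*(-92))*83 = ((3 + 0 + 0*(⅛))*(-92))*83 = ((3 + 0 + 0)*(-92))*83 = (3*(-92))*83 = -276*83 = -22908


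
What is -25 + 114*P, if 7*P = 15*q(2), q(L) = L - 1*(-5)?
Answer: 1685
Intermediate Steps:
q(L) = 5 + L (q(L) = L + 5 = 5 + L)
P = 15 (P = (15*(5 + 2))/7 = (15*7)/7 = (⅐)*105 = 15)
-25 + 114*P = -25 + 114*15 = -25 + 1710 = 1685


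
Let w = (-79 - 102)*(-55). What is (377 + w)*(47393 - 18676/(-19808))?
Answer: 606216681315/1238 ≈ 4.8967e+8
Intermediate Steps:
w = 9955 (w = -181*(-55) = 9955)
(377 + w)*(47393 - 18676/(-19808)) = (377 + 9955)*(47393 - 18676/(-19808)) = 10332*(47393 - 18676*(-1/19808)) = 10332*(47393 + 4669/4952) = 10332*(234694805/4952) = 606216681315/1238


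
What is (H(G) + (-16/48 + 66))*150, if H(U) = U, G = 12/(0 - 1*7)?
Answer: 67150/7 ≈ 9592.9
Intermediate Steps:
G = -12/7 (G = 12/(0 - 7) = 12/(-7) = 12*(-⅐) = -12/7 ≈ -1.7143)
(H(G) + (-16/48 + 66))*150 = (-12/7 + (-16/48 + 66))*150 = (-12/7 + (-16*1/48 + 66))*150 = (-12/7 + (-⅓ + 66))*150 = (-12/7 + 197/3)*150 = (1343/21)*150 = 67150/7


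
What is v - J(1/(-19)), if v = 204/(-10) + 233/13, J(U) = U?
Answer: -2994/1235 ≈ -2.4243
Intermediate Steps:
v = -161/65 (v = 204*(-1/10) + 233*(1/13) = -102/5 + 233/13 = -161/65 ≈ -2.4769)
v - J(1/(-19)) = -161/65 - 1/(-19) = -161/65 - 1*(-1/19) = -161/65 + 1/19 = -2994/1235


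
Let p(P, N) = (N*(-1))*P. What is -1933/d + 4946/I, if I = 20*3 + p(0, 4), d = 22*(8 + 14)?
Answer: 569471/7260 ≈ 78.440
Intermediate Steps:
p(P, N) = -N*P (p(P, N) = (-N)*P = -N*P)
d = 484 (d = 22*22 = 484)
I = 60 (I = 20*3 - 1*4*0 = 60 + 0 = 60)
-1933/d + 4946/I = -1933/484 + 4946/60 = -1933*1/484 + 4946*(1/60) = -1933/484 + 2473/30 = 569471/7260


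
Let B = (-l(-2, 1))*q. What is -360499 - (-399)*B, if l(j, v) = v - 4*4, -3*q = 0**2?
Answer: -360499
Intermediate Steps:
q = 0 (q = -1/3*0**2 = -1/3*0 = 0)
l(j, v) = -16 + v (l(j, v) = v - 16 = -16 + v)
B = 0 (B = -(-16 + 1)*0 = -1*(-15)*0 = 15*0 = 0)
-360499 - (-399)*B = -360499 - (-399)*0 = -360499 - 1*0 = -360499 + 0 = -360499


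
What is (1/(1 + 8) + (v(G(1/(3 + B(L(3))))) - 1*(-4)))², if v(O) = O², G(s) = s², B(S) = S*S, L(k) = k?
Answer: 7267392001/429981696 ≈ 16.902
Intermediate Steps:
B(S) = S²
(1/(1 + 8) + (v(G(1/(3 + B(L(3))))) - 1*(-4)))² = (1/(1 + 8) + (((1/(3 + 3²))²)² - 1*(-4)))² = (1/9 + (((1/(3 + 9))²)² + 4))² = (⅑ + (((1/12)²)² + 4))² = (⅑ + ((1/144)² + 4))² = (⅑ + (1/20736 + 4))² = (⅑ + 82945/20736)² = (85249/20736)² = 7267392001/429981696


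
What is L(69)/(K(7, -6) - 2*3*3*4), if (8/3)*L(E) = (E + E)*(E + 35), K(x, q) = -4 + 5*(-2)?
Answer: -2691/43 ≈ -62.581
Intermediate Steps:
K(x, q) = -14 (K(x, q) = -4 - 10 = -14)
L(E) = 3*E*(35 + E)/4 (L(E) = 3*((E + E)*(E + 35))/8 = 3*((2*E)*(35 + E))/8 = 3*(2*E*(35 + E))/8 = 3*E*(35 + E)/4)
L(69)/(K(7, -6) - 2*3*3*4) = ((¾)*69*(35 + 69))/(-14 - 2*3*3*4) = ((¾)*69*104)/(-14 - 18*4) = 5382/(-14 - 2*36) = 5382/(-14 - 72) = 5382/(-86) = 5382*(-1/86) = -2691/43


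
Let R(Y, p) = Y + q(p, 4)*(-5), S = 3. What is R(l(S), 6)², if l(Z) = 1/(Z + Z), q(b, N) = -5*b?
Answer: 811801/36 ≈ 22550.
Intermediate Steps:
l(Z) = 1/(2*Z)
R(Y, p) = Y + 25*p (R(Y, p) = Y - 5*p*(-5) = Y + 25*p)
R(l(S), 6)² = ((½)/3 + 25*6)² = ((½)*(⅓) + 150)² = (⅙ + 150)² = (901/6)² = 811801/36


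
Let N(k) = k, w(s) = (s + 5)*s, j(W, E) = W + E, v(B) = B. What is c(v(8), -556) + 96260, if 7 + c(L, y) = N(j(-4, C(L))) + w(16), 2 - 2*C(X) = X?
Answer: 96582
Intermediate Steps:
C(X) = 1 - X/2
j(W, E) = E + W
w(s) = s*(5 + s) (w(s) = (5 + s)*s = s*(5 + s))
c(L, y) = 326 - L/2 (c(L, y) = -7 + (((1 - L/2) - 4) + 16*(5 + 16)) = -7 + ((-3 - L/2) + 16*21) = -7 + ((-3 - L/2) + 336) = -7 + (333 - L/2) = 326 - L/2)
c(v(8), -556) + 96260 = (326 - ½*8) + 96260 = (326 - 4) + 96260 = 322 + 96260 = 96582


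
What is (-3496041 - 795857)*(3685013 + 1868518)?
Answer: -23835188591838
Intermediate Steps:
(-3496041 - 795857)*(3685013 + 1868518) = -4291898*5553531 = -23835188591838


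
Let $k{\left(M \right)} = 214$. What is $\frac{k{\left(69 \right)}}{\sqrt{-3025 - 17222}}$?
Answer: $- \frac{214 i \sqrt{20247}}{20247} \approx - 1.504 i$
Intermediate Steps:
$\frac{k{\left(69 \right)}}{\sqrt{-3025 - 17222}} = \frac{214}{\sqrt{-3025 - 17222}} = \frac{214}{\sqrt{-20247}} = \frac{214}{i \sqrt{20247}} = 214 \left(- \frac{i \sqrt{20247}}{20247}\right) = - \frac{214 i \sqrt{20247}}{20247}$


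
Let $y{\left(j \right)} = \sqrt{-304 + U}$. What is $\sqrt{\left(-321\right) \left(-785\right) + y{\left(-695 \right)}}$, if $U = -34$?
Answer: $\sqrt{251985 + 13 i \sqrt{2}} \approx 501.98 + 0.018 i$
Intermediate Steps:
$y{\left(j \right)} = 13 i \sqrt{2}$ ($y{\left(j \right)} = \sqrt{-304 - 34} = \sqrt{-338} = 13 i \sqrt{2}$)
$\sqrt{\left(-321\right) \left(-785\right) + y{\left(-695 \right)}} = \sqrt{\left(-321\right) \left(-785\right) + 13 i \sqrt{2}} = \sqrt{251985 + 13 i \sqrt{2}}$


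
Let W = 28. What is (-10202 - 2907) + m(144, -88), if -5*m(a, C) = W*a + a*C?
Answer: -11381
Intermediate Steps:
m(a, C) = -28*a/5 - C*a/5 (m(a, C) = -(28*a + a*C)/5 = -(28*a + C*a)/5 = -28*a/5 - C*a/5)
(-10202 - 2907) + m(144, -88) = (-10202 - 2907) - ⅕*144*(28 - 88) = -13109 - ⅕*144*(-60) = -13109 + 1728 = -11381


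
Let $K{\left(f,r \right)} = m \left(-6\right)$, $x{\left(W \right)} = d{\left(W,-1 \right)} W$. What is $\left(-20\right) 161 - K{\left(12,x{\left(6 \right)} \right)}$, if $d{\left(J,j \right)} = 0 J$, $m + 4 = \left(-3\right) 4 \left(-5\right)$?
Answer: $-2884$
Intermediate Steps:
$m = 56$ ($m = -4 + \left(-3\right) 4 \left(-5\right) = -4 - -60 = -4 + 60 = 56$)
$d{\left(J,j \right)} = 0$
$x{\left(W \right)} = 0$ ($x{\left(W \right)} = 0 W = 0$)
$K{\left(f,r \right)} = -336$ ($K{\left(f,r \right)} = 56 \left(-6\right) = -336$)
$\left(-20\right) 161 - K{\left(12,x{\left(6 \right)} \right)} = \left(-20\right) 161 - -336 = -3220 + 336 = -2884$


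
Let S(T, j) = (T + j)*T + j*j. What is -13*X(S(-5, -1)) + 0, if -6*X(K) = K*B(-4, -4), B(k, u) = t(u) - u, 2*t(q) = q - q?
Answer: 806/3 ≈ 268.67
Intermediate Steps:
t(q) = 0 (t(q) = (q - q)/2 = (½)*0 = 0)
B(k, u) = -u (B(k, u) = 0 - u = -u)
S(T, j) = j² + T*(T + j) (S(T, j) = T*(T + j) + j² = j² + T*(T + j))
X(K) = -2*K/3 (X(K) = -K*(-1*(-4))/6 = -K*4/6 = -2*K/3)
-13*X(S(-5, -1)) + 0 = -(-26)*((-5)² + (-1)² - 5*(-1))/3 + 0 = -(-26)*(25 + 1 + 5)/3 + 0 = -(-26)*31/3 + 0 = -13*(-62/3) + 0 = 806/3 + 0 = 806/3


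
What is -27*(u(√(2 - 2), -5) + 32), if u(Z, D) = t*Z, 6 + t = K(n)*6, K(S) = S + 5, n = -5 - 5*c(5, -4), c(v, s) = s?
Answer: -864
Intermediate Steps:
n = 15 (n = -5 - 5*(-4) = -5 + 20 = 15)
K(S) = 5 + S
t = 114 (t = -6 + (5 + 15)*6 = -6 + 20*6 = -6 + 120 = 114)
u(Z, D) = 114*Z
-27*(u(√(2 - 2), -5) + 32) = -27*(114*√(2 - 2) + 32) = -27*(114*√0 + 32) = -27*(114*0 + 32) = -27*(0 + 32) = -27*32 = -864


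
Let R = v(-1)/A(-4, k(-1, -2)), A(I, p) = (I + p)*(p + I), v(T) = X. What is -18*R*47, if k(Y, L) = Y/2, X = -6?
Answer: 752/3 ≈ 250.67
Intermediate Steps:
k(Y, L) = Y/2 (k(Y, L) = Y*(½) = Y/2)
v(T) = -6
A(I, p) = (I + p)² (A(I, p) = (I + p)*(I + p) = (I + p)²)
R = -8/27 (R = -6/(-4 + (½)*(-1))² = -6/(-4 - ½)² = -6/((-9/2)²) = -6/81/4 = -6*4/81 = -8/27 ≈ -0.29630)
-18*R*47 = -18*(-8/27)*47 = (16/3)*47 = 752/3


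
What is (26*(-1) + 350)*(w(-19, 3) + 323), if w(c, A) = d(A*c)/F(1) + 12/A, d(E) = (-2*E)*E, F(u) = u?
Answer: -1999404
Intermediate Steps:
d(E) = -2*E**2
w(c, A) = 12/A - 2*A**2*c**2 (w(c, A) = -2*A**2*c**2/1 + 12/A = -2*A**2*c**2*1 + 12/A = -2*A**2*c**2 + 12/A = 12/A - 2*A**2*c**2)
(26*(-1) + 350)*(w(-19, 3) + 323) = (26*(-1) + 350)*(2*(6 - 1*3**3*(-19)**2)/3 + 323) = (-26 + 350)*(2*(1/3)*(6 - 1*27*361) + 323) = 324*(2*(1/3)*(6 - 9747) + 323) = 324*(2*(1/3)*(-9741) + 323) = 324*(-6494 + 323) = 324*(-6171) = -1999404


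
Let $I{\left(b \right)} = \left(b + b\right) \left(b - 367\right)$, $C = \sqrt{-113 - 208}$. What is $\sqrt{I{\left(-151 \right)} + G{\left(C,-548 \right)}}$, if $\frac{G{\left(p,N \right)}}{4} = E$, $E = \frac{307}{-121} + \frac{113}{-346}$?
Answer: $\frac{\sqrt{566477254654}}{1903} \approx 395.51$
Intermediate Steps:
$C = i \sqrt{321}$ ($C = \sqrt{-321} = i \sqrt{321} \approx 17.916 i$)
$E = - \frac{119895}{41866}$ ($E = 307 \left(- \frac{1}{121}\right) + 113 \left(- \frac{1}{346}\right) = - \frac{307}{121} - \frac{113}{346} = - \frac{119895}{41866} \approx -2.8638$)
$G{\left(p,N \right)} = - \frac{239790}{20933}$ ($G{\left(p,N \right)} = 4 \left(- \frac{119895}{41866}\right) = - \frac{239790}{20933}$)
$I{\left(b \right)} = 2 b \left(-367 + b\right)$
$\sqrt{I{\left(-151 \right)} + G{\left(C,-548 \right)}} = \sqrt{2 \left(-151\right) \left(-367 - 151\right) - \frac{239790}{20933}} = \sqrt{2 \left(-151\right) \left(-518\right) - \frac{239790}{20933}} = \sqrt{156436 - \frac{239790}{20933}} = \sqrt{\frac{3274434998}{20933}} = \frac{\sqrt{566477254654}}{1903}$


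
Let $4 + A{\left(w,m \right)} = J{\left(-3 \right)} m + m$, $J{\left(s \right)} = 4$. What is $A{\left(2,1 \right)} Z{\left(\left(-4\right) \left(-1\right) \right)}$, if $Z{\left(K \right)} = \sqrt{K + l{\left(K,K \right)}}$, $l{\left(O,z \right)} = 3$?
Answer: $\sqrt{7} \approx 2.6458$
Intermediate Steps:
$Z{\left(K \right)} = \sqrt{3 + K}$ ($Z{\left(K \right)} = \sqrt{K + 3} = \sqrt{3 + K}$)
$A{\left(w,m \right)} = -4 + 5 m$ ($A{\left(w,m \right)} = -4 + \left(4 m + m\right) = -4 + 5 m$)
$A{\left(2,1 \right)} Z{\left(\left(-4\right) \left(-1\right) \right)} = \left(-4 + 5 \cdot 1\right) \sqrt{3 - -4} = \left(-4 + 5\right) \sqrt{3 + 4} = 1 \sqrt{7} = \sqrt{7}$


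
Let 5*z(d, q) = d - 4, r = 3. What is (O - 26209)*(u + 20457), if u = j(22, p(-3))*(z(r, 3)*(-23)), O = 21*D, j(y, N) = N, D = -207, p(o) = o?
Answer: -3123312096/5 ≈ -6.2466e+8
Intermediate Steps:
z(d, q) = -⅘ + d/5 (z(d, q) = (d - 4)/5 = (-4 + d)/5 = -⅘ + d/5)
O = -4347 (O = 21*(-207) = -4347)
u = -69/5 (u = -3*(-⅘ + (⅕)*3)*(-23) = -3*(-⅘ + ⅗)*(-23) = -(-3)*(-23)/5 = -3*23/5 = -69/5 ≈ -13.800)
(O - 26209)*(u + 20457) = (-4347 - 26209)*(-69/5 + 20457) = -30556*102216/5 = -3123312096/5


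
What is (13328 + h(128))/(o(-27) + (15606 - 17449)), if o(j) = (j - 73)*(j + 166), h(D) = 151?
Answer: -13479/15743 ≈ -0.85619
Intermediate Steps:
o(j) = (-73 + j)*(166 + j)
(13328 + h(128))/(o(-27) + (15606 - 17449)) = (13328 + 151)/((-12118 + (-27)² + 93*(-27)) + (15606 - 17449)) = 13479/((-12118 + 729 - 2511) - 1843) = 13479/(-13900 - 1843) = 13479/(-15743) = 13479*(-1/15743) = -13479/15743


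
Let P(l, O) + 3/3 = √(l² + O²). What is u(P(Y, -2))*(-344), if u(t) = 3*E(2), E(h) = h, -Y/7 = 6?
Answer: -2064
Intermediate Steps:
Y = -42 (Y = -7*6 = -42)
P(l, O) = -1 + √(O² + l²) (P(l, O) = -1 + √(l² + O²) = -1 + √(O² + l²))
u(t) = 6 (u(t) = 3*2 = 6)
u(P(Y, -2))*(-344) = 6*(-344) = -2064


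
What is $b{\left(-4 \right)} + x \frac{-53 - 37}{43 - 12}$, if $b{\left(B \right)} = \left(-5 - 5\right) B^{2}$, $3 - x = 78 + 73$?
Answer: $\frac{8360}{31} \approx 269.68$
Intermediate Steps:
$x = -148$ ($x = 3 - \left(78 + 73\right) = 3 - 151 = -148$)
$b{\left(B \right)} = - 10 B^{2}$
$b{\left(-4 \right)} + x \frac{-53 - 37}{43 - 12} = - 10 \left(-4\right)^{2} - 148 \frac{-53 - 37}{43 - 12} = \left(-10\right) 16 - 148 \left(- \frac{90}{31}\right) = -160 - 148 \left(\left(-90\right) \frac{1}{31}\right) = -160 - - \frac{13320}{31} = -160 + \frac{13320}{31} = \frac{8360}{31}$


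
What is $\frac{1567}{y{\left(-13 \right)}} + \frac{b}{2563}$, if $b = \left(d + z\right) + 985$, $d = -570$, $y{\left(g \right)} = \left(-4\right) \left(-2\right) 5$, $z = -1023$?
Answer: $\frac{3991901}{102520} \approx 38.938$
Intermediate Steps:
$y{\left(g \right)} = 40$ ($y{\left(g \right)} = 8 \cdot 5 = 40$)
$b = -608$ ($b = \left(-570 - 1023\right) + 985 = -1593 + 985 = -608$)
$\frac{1567}{y{\left(-13 \right)}} + \frac{b}{2563} = \frac{1567}{40} - \frac{608}{2563} = \frac{3991901}{102520}$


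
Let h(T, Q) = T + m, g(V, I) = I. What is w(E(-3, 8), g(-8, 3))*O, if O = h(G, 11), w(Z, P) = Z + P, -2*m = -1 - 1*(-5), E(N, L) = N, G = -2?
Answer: 0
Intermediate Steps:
m = -2 (m = -(-1 - 1*(-5))/2 = -(-1 + 5)/2 = -1/2*4 = -2)
h(T, Q) = -2 + T (h(T, Q) = T - 2 = -2 + T)
w(Z, P) = P + Z
O = -4 (O = -2 - 2 = -4)
w(E(-3, 8), g(-8, 3))*O = (3 - 3)*(-4) = 0*(-4) = 0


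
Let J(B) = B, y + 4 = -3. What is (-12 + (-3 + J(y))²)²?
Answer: 7744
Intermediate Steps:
y = -7 (y = -4 - 3 = -7)
(-12 + (-3 + J(y))²)² = (-12 + (-3 - 7)²)² = (-12 + (-10)²)² = (-12 + 100)² = 88² = 7744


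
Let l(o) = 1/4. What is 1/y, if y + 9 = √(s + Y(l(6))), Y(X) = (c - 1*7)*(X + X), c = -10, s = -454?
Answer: -18/1087 - 5*I*√74/1087 ≈ -0.016559 - 0.039569*I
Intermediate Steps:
l(o) = ¼ (l(o) = 1*(¼) = ¼)
Y(X) = -34*X (Y(X) = (-10 - 1*7)*(X + X) = (-10 - 7)*(2*X) = -34*X)
y = -9 + 5*I*√74/2 (y = -9 + √(-454 - 34*¼) = -9 + √(-454 - 17/2) = -9 + √(-925/2) = -9 + 5*I*√74/2 ≈ -9.0 + 21.506*I)
1/y = 1/(-9 + 5*I*√74/2)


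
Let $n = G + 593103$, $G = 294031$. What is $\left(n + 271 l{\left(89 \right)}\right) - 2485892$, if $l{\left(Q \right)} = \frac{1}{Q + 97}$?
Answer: $- \frac{297368717}{186} \approx -1.5988 \cdot 10^{6}$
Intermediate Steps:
$l{\left(Q \right)} = \frac{1}{97 + Q}$
$n = 887134$ ($n = 294031 + 593103 = 887134$)
$\left(n + 271 l{\left(89 \right)}\right) - 2485892 = \left(887134 + \frac{271}{97 + 89}\right) - 2485892 = \left(887134 + \frac{271}{186}\right) - 2485892 = \frac{165007195}{186} - 2485892 = - \frac{297368717}{186}$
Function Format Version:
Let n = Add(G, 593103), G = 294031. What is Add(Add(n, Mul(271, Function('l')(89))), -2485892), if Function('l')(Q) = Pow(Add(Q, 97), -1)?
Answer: Rational(-297368717, 186) ≈ -1.5988e+6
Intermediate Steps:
Function('l')(Q) = Pow(Add(97, Q), -1)
n = 887134 (n = Add(294031, 593103) = 887134)
Add(Add(n, Mul(271, Function('l')(89))), -2485892) = Add(Add(887134, Mul(271, Pow(Add(97, 89), -1))), -2485892) = Add(Add(887134, Mul(271, Pow(186, -1))), -2485892) = Add(Add(887134, Mul(271, Rational(1, 186))), -2485892) = Add(Add(887134, Rational(271, 186)), -2485892) = Add(Rational(165007195, 186), -2485892) = Rational(-297368717, 186)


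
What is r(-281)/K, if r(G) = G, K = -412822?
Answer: 281/412822 ≈ 0.00068068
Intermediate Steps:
r(-281)/K = -281/(-412822) = -281*(-1/412822) = 281/412822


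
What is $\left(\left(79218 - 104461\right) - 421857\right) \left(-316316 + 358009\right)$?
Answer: $-18640940300$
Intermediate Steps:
$\left(\left(79218 - 104461\right) - 421857\right) \left(-316316 + 358009\right) = \left(-25243 - 421857\right) 41693 = \left(-447100\right) 41693 = -18640940300$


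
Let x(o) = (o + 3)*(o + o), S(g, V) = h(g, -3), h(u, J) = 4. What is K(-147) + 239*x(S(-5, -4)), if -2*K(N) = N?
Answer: 26915/2 ≈ 13458.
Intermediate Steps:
K(N) = -N/2
S(g, V) = 4
x(o) = 2*o*(3 + o) (x(o) = (3 + o)*(2*o) = 2*o*(3 + o))
K(-147) + 239*x(S(-5, -4)) = -½*(-147) + 239*(2*4*(3 + 4)) = 147/2 + 239*(2*4*7) = 147/2 + 239*56 = 147/2 + 13384 = 26915/2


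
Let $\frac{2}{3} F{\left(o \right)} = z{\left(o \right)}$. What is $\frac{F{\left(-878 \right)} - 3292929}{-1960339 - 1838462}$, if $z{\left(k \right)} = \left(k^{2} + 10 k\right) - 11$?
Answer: $\frac{477731}{844178} \approx 0.56591$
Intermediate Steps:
$z{\left(k \right)} = -11 + k^{2} + 10 k$
$F{\left(o \right)} = - \frac{33}{2} + 15 o + \frac{3 o^{2}}{2}$ ($F{\left(o \right)} = \frac{3 \left(-11 + o^{2} + 10 o\right)}{2} = - \frac{33}{2} + 15 o + \frac{3 o^{2}}{2}$)
$\frac{F{\left(-878 \right)} - 3292929}{-1960339 - 1838462} = \frac{\left(- \frac{33}{2} + 15 \left(-878\right) + \frac{3 \left(-878\right)^{2}}{2}\right) - 3292929}{-1960339 - 1838462} = \frac{\left(- \frac{33}{2} - 13170 + \frac{3}{2} \cdot 770884\right) - 3292929}{-3798801} = \left(\left(- \frac{33}{2} - 13170 + 1156326\right) - 3292929\right) \left(- \frac{1}{3798801}\right) = \left(\frac{2286279}{2} - 3292929\right) \left(- \frac{1}{3798801}\right) = \left(- \frac{4299579}{2}\right) \left(- \frac{1}{3798801}\right) = \frac{477731}{844178}$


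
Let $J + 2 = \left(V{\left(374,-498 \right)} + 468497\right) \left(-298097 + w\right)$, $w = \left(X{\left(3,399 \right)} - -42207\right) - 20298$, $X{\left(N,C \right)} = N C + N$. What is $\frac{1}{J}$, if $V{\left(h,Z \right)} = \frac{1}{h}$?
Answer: $- \frac{187}{24091407055600} \approx -7.7621 \cdot 10^{-12}$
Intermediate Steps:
$X{\left(N,C \right)} = N + C N$ ($X{\left(N,C \right)} = C N + N = N + C N$)
$w = 23109$ ($w = \left(3 \left(1 + 399\right) - -42207\right) - 20298 = \left(3 \cdot 400 + \left(-4256 + 46463\right)\right) - 20298 = \left(1200 + 42207\right) - 20298 = 43407 - 20298 = 23109$)
$J = - \frac{24091407055600}{187}$ ($J = -2 + \left(\frac{1}{374} + 468497\right) \left(-298097 + 23109\right) = -2 + \left(\frac{1}{374} + 468497\right) \left(-274988\right) = -2 + \frac{175217879}{374} \left(-274988\right) = -2 - \frac{24091407055226}{187} = - \frac{24091407055600}{187} \approx -1.2883 \cdot 10^{11}$)
$\frac{1}{J} = \frac{1}{- \frac{24091407055600}{187}} = - \frac{187}{24091407055600}$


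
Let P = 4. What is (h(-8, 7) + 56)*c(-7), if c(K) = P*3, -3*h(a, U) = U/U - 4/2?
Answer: 676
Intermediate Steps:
h(a, U) = ⅓ (h(a, U) = -(U/U - 4/2)/3 = -(1 - 4*½)/3 = -(1 - 2)/3 = -⅓*(-1) = ⅓)
c(K) = 12 (c(K) = 4*3 = 12)
(h(-8, 7) + 56)*c(-7) = (⅓ + 56)*12 = (169/3)*12 = 676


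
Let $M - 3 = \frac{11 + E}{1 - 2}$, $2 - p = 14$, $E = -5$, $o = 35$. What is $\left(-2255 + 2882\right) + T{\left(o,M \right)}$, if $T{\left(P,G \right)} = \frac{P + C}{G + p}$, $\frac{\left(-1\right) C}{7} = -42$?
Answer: $\frac{9076}{15} \approx 605.07$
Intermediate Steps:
$p = -12$ ($p = 2 - 14 = -12$)
$C = 294$ ($C = \left(-7\right) \left(-42\right) = 294$)
$M = -3$ ($M = 3 + \frac{11 - 5}{1 - 2} = 3 + \frac{6}{-1} = 3 + 6 \left(-1\right) = 3 - 6 = -3$)
$T{\left(P,G \right)} = \frac{294 + P}{-12 + G}$ ($T{\left(P,G \right)} = \frac{P + 294}{G - 12} = \frac{294 + P}{-12 + G}$)
$\left(-2255 + 2882\right) + T{\left(o,M \right)} = \left(-2255 + 2882\right) + \frac{294 + 35}{-12 - 3} = 627 + \frac{1}{-15} \cdot 329 = 627 - \frac{329}{15} = \frac{9076}{15}$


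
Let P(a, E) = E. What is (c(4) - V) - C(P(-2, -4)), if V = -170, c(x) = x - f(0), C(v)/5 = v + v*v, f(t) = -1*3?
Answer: 117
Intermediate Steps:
f(t) = -3
C(v) = 5*v + 5*v² (C(v) = 5*(v + v*v) = 5*(v + v²) = 5*v + 5*v²)
c(x) = 3 + x (c(x) = x - 1*(-3) = x + 3 = 3 + x)
(c(4) - V) - C(P(-2, -4)) = ((3 + 4) - 1*(-170)) - 5*(-4)*(1 - 4) = (7 + 170) - 5*(-4)*(-3) = 177 - 1*60 = 177 - 60 = 117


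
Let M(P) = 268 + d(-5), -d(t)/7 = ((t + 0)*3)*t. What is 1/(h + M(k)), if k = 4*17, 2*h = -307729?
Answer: -2/308243 ≈ -6.4884e-6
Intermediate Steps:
d(t) = -21*t² (d(t) = -7*(t + 0)*3*t = -7*t*3*t = -7*3*t*t = -21*t²)
h = -307729/2 (h = (½)*(-307729) = -307729/2 ≈ -1.5386e+5)
k = 68
M(P) = -257 (M(P) = 268 - 21*(-5)² = 268 - 21*25 = 268 - 525 = -257)
1/(h + M(k)) = 1/(-307729/2 - 257) = 1/(-308243/2) = -2/308243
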